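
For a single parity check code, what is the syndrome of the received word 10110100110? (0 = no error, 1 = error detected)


Syndrome = XOR of all bits = 1 XOR 0 XOR 1 XOR 1 XOR 0 XOR 1 XOR 0 XOR 0 XOR 1 XOR 1 XOR 0 = 0

0


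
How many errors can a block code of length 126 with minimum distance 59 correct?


Correction capability = floor((d-1)/2) = floor((59-1)/2) = 29

29 errors


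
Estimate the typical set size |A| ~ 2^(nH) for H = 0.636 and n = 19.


log2|A_typical| = nH = 19 * 0.636 = 12.084, so |A_typical| ~ 2^12.084 = 4.342e+03

4.342e+03


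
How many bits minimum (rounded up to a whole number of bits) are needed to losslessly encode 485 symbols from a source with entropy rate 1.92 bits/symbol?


Minimum bits >= n * H = 485 * 1.92 = 931.2, rounded up to a whole number of bits = 932

932 bits


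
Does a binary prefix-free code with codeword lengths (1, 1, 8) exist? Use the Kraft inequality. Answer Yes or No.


Kraft sum = sum(2^(-l_i)) = 1.0039, need <= 1. Result: violated (a binary prefix-free code with these lengths cannot exist)

No


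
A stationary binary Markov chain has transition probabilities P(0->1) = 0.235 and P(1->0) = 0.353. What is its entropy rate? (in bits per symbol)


Stationary distribution: pi_0 = p10/(p01+p10) = 0.6003, pi_1 = 0.3997. Entropy rate H' = pi_0*H(p01) + pi_1*H(p10) = 0.6003*0.7866 + 0.3997*0.9367 = 0.8466

0.8466 bits/symbol


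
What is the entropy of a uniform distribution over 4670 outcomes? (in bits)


H = log2(n) = log2(4670) = 12.1892

12.1892 bits


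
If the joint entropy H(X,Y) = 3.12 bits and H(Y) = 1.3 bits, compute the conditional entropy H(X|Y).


H(X|Y) = H(X,Y) - H(Y) = 3.12 - 1.3 = 1.82

1.82 bits


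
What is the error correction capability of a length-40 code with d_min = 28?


Correction capability = floor((d-1)/2) = floor((28-1)/2) = 13

13 errors


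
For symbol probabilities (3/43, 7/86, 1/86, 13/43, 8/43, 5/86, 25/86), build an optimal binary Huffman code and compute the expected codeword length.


Huffman construction (repeatedly merge the two least-probable nodes; each merge adds 1 bit to every symbol beneath it): 1/86 + 5/86 = 3/43; 3/43 + 3/43 = 6/43; 7/86 + 6/43 = 19/86; 8/43 + 19/86 = 35/86; 25/86 + 13/43 = 51/86; 35/86 + 51/86 = 1. Resulting codeword lengths (in the order the probabilities were given): (4, 3, 5, 2, 2, 5, 2). L_avg = sum(p_i * l_i) = 3/43*4 + 7/86*3 + 1/86*5 + 13/43*2 + 8/43*2 + 5/86*5 + 25/86*2 = 209/86 = 2.4302

2.4302 bits


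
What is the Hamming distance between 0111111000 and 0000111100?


Count differing positions: . ^ ^ ^ . . . ^ . . = 4 differences

4


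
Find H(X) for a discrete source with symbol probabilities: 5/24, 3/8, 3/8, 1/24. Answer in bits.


H = -sum(p_i * log2(p_i)). Terms: -(5/24)*log2(5/24) = 0.471466; -(3/8)*log2(3/8) = 0.530639; -(3/8)*log2(3/8) = 0.530639; -(1/24)*log2(1/24) = 0.191040. H = 0.471466 + 0.530639 + 0.530639 + 0.191040 = 1.7238

1.7238 bits


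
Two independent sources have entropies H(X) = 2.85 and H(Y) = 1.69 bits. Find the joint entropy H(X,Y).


For independent variables, H(X,Y) = H(X) + H(Y) = 2.85 + 1.69 = 4.54

4.54 bits


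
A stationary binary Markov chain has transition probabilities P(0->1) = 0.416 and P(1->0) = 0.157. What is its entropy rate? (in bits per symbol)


Stationary distribution: pi_0 = p10/(p01+p10) = 0.274, pi_1 = 0.726. Entropy rate H' = pi_0*H(p01) + pi_1*H(p10) = 0.274*0.9795 + 0.726*0.6271 = 0.7237

0.7237 bits/symbol


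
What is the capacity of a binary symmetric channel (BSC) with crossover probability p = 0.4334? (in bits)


H(p) = -p*log2(p) - (1-p)*log2(1-p) = -0.4334*log2(0.4334) - 0.5666*log2(0.5666) = 0.522780 + 0.464384 = 0.9872. C = 1 - H(p) = 1 - 0.9872 = 0.0128

0.0128 bits


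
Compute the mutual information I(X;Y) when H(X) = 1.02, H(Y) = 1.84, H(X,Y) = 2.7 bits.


I(X;Y) = H(X) + H(Y) - H(X,Y) = 1.02 + 1.84 - 2.7 = 0.16

0.16 bits


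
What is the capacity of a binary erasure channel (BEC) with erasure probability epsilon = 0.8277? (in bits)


C = 1 - epsilon = 1 - 0.8277 = 0.1723

0.1723 bits


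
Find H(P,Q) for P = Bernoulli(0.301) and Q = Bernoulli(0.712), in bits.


H(P,Q) = -p*log2(q) - (1-p)*log2(1-q). -0.301*log2(0.712) = 0.147505; -0.699*log2(0.288) = 1.255306. H(P,Q) = 0.147505 + 1.255306 = 1.4028

1.4028 bits


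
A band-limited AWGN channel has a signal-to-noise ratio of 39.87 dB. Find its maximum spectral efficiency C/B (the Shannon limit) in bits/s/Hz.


SNR_linear = 10^(39.87/10) = 9705.0997; C/B = log2(1 + SNR_linear) = log2(1 + 9705.0997) = 13.2447

13.2447 bits/s/Hz


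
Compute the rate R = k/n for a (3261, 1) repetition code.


Rate = k/n = 1/3261

1/3261


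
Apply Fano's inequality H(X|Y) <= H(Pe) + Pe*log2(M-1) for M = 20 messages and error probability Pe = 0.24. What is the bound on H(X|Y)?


H(Pe) = -Pe*log2(Pe) - (1-Pe)*log2(1-Pe) = -0.24*log2(0.24) - 0.76*log2(0.76) = 0.494134 + 0.300906 = 0.795. Pe*log2(M-1) = 0.24*log2(19) = 1.019503. Bound = H(Pe) + Pe*log2(M-1) = 0.494134 + 0.300906 + 1.019503 = 1.8145

1.8145 bits


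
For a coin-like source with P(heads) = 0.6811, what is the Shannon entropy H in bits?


H = -p*log2(p) - (1-p)*log2(1-p). -0.6811*log2(0.6811) = 0.377371; -0.3189*log2(0.3189) = 0.525810. H = 0.377371 + 0.525810 = 0.9032

0.9032 bits


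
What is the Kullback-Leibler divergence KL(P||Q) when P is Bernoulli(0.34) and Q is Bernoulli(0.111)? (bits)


KL = p*log2(p/q) + (1-p)*log2((1-p)/(1-q)) = 0.34*log2(0.34/0.111) + 0.66*log2(0.66/0.889) = 0.2655

0.2655 bits


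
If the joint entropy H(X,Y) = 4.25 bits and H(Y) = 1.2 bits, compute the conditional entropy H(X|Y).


H(X|Y) = H(X,Y) - H(Y) = 4.25 - 1.2 = 3.05

3.05 bits


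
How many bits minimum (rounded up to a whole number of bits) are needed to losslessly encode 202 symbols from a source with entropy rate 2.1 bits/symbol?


Minimum bits >= n * H = 202 * 2.1 = 424.2, rounded up to a whole number of bits = 425

425 bits


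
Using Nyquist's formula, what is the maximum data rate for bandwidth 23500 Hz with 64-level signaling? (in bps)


Rate = 2 * B * log2(M) = 2 * 23500 * 6.0 = 282000.0

282000.0 bps


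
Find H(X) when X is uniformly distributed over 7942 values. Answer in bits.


H = log2(n) = log2(7942) = 12.9553

12.9553 bits


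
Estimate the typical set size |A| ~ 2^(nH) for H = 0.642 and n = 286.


log2|A_typical| = nH = 286 * 0.642 = 183.612, so |A_typical| ~ 2^183.612 = 1.874e+55

1.874e+55


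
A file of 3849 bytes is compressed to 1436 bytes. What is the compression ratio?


Ratio = original / compressed = 3849 / 1436 = 2.6804

2.6804


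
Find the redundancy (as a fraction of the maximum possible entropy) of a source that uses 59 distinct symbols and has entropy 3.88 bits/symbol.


H_max = log2(K) = log2(59) = 5.8826 bits/symbol. Redundancy = 1 - H/H_max = 1 - 3.88/5.8826 = 1 - 0.6596 = 0.3404

0.3404


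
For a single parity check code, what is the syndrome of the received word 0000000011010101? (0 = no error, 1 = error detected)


Syndrome = XOR of all bits = 0 XOR 0 XOR 0 XOR 0 XOR 0 XOR 0 XOR 0 XOR 0 XOR 1 XOR 1 XOR 0 XOR 1 XOR 0 XOR 1 XOR 0 XOR 1 = 1

1


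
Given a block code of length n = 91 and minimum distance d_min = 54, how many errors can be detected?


Detection capability = d_min - 1 = 54 - 1 = 53

53 errors


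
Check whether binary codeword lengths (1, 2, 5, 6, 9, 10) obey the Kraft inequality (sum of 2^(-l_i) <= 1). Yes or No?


Kraft sum = sum(2^(-l_i)) = 0.7998, need <= 1. Result: satisfied (a binary prefix-free code with these lengths exists)

Yes


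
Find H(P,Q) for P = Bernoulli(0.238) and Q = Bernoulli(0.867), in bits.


H(P,Q) = -p*log2(q) - (1-p)*log2(1-q). -0.238*log2(0.867) = 0.049003; -0.762*log2(0.133) = 2.217802. H(P,Q) = 0.049003 + 2.217802 = 2.2668

2.2668 bits


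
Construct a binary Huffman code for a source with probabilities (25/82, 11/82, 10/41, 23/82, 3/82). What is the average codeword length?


Huffman construction (repeatedly merge the two least-probable nodes; each merge adds 1 bit to every symbol beneath it): 3/82 + 11/82 = 7/41; 7/41 + 10/41 = 17/41; 23/82 + 25/82 = 24/41; 17/41 + 24/41 = 1. Resulting codeword lengths (in the order the probabilities were given): (2, 3, 2, 2, 3). L_avg = sum(p_i * l_i) = 25/82*2 + 11/82*3 + 10/41*2 + 23/82*2 + 3/82*3 = 89/41 = 2.1707

2.1707 bits


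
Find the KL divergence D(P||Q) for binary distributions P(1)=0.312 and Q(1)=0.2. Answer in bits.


KL = p*log2(p/q) + (1-p)*log2((1-p)/(1-q)) = 0.312*log2(0.312/0.2) + 0.688*log2(0.688/0.8) = 0.0505

0.0505 bits


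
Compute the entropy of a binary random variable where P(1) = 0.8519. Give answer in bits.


H = -p*log2(p) - (1-p)*log2(1-p). -0.8519*log2(0.8519) = 0.196997; -0.1481*log2(0.1481) = 0.408068. H = 0.196997 + 0.408068 = 0.6051

0.6051 bits


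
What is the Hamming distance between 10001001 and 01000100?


Count differing positions: ^ ^ . . ^ ^ . ^ = 5 differences

5


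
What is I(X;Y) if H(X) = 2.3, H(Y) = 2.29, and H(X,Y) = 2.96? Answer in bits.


I(X;Y) = H(X) + H(Y) - H(X,Y) = 2.3 + 2.29 - 2.96 = 1.63

1.63 bits


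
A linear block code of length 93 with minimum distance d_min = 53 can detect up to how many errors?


Detection capability = d_min - 1 = 53 - 1 = 52

52 errors


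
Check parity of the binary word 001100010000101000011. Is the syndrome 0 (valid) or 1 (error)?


Syndrome = XOR of all bits = 0 XOR 0 XOR 1 XOR 1 XOR 0 XOR 0 XOR 0 XOR 1 XOR 0 XOR 0 XOR 0 XOR 0 XOR 1 XOR 0 XOR 1 XOR 0 XOR 0 XOR 0 XOR 0 XOR 1 XOR 1 = 1

1


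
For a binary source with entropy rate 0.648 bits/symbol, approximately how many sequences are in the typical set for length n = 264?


log2|A_typical| = nH = 264 * 0.648 = 171.072, so |A_typical| ~ 2^171.072 = 3.146e+51

3.146e+51


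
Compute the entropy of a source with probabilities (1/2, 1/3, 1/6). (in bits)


H = -sum(p_i * log2(p_i)). Terms: -(1/2)*log2(1/2) = 0.500000; -(1/3)*log2(1/3) = 0.528321; -(1/6)*log2(1/6) = 0.430827. H = 0.500000 + 0.528321 + 0.430827 = 1.4591

1.4591 bits


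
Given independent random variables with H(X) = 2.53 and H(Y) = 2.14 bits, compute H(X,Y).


For independent variables, H(X,Y) = H(X) + H(Y) = 2.53 + 2.14 = 4.67

4.67 bits


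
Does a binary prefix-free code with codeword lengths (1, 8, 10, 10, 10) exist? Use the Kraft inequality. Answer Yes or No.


Kraft sum = sum(2^(-l_i)) = 0.5068, need <= 1. Result: satisfied (a binary prefix-free code with these lengths exists)

Yes


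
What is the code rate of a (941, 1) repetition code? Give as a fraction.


Rate = k/n = 1/941

1/941


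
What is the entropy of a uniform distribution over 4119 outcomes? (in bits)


H = log2(n) = log2(4119) = 12.0081

12.0081 bits


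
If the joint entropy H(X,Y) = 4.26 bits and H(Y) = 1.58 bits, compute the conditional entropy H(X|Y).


H(X|Y) = H(X,Y) - H(Y) = 4.26 - 1.58 = 2.68

2.68 bits


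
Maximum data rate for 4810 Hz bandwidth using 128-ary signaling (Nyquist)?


Rate = 2 * B * log2(M) = 2 * 4810 * 7.0 = 67340.0

67340.0 bps


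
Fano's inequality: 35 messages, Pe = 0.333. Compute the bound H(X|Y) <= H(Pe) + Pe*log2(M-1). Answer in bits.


H(Pe) = -Pe*log2(Pe) - (1-Pe)*log2(1-Pe) = -0.333*log2(0.333) - 0.667*log2(0.667) = 0.528273 + 0.389689 = 0.918. Pe*log2(M-1) = 0.333*log2(34) = 1.694125. Bound = H(Pe) + Pe*log2(M-1) = 0.528273 + 0.389689 + 1.694125 = 2.6121

2.6121 bits


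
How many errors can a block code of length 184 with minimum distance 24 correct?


Correction capability = floor((d-1)/2) = floor((24-1)/2) = 11

11 errors


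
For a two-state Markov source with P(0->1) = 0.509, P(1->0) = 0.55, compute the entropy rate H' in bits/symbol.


Stationary distribution: pi_0 = p10/(p01+p10) = 0.5194, pi_1 = 0.4806. Entropy rate H' = pi_0*H(p01) + pi_1*H(p10) = 0.5194*0.9998 + 0.4806*0.9928 = 0.9964

0.9964 bits/symbol


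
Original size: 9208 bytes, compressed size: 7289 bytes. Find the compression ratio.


Ratio = original / compressed = 9208 / 7289 = 1.2633

1.2633


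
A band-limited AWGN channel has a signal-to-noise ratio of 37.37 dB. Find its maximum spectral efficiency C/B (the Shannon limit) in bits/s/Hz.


SNR_linear = 10^(37.37/10) = 5457.5786; C/B = log2(1 + SNR_linear) = log2(1 + 5457.5786) = 12.4143

12.4143 bits/s/Hz


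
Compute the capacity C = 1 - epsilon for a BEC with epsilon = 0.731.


C = 1 - epsilon = 1 - 0.731 = 0.269

0.269 bits


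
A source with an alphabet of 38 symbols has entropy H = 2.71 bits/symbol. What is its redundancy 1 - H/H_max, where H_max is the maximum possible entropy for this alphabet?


H_max = log2(K) = log2(38) = 5.2479 bits/symbol. Redundancy = 1 - H/H_max = 1 - 2.71/5.2479 = 1 - 0.5164 = 0.4836

0.4836


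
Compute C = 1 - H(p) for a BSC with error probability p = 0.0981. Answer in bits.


H(p) = -p*log2(p) - (1-p)*log2(1-p) = -0.0981*log2(0.0981) - 0.9019*log2(0.9019) = 0.328596 + 0.134348 = 0.4629. C = 1 - H(p) = 1 - 0.4629 = 0.5371

0.5371 bits


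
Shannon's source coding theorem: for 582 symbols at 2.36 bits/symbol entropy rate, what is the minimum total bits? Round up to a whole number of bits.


Minimum bits >= n * H = 582 * 2.36 = 1373.52, rounded up to a whole number of bits = 1374

1374 bits


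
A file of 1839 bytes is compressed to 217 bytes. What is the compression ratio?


Ratio = original / compressed = 1839 / 217 = 8.4747

8.4747


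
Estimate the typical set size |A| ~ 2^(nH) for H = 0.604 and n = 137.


log2|A_typical| = nH = 137 * 0.604 = 82.748, so |A_typical| ~ 2^82.748 = 8.121e+24

8.121e+24


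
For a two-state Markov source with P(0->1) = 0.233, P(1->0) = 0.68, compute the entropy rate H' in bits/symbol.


Stationary distribution: pi_0 = p10/(p01+p10) = 0.7448, pi_1 = 0.2552. Entropy rate H' = pi_0*H(p01) + pi_1*H(p10) = 0.7448*0.7832 + 0.2552*0.9044 = 0.8141

0.8141 bits/symbol


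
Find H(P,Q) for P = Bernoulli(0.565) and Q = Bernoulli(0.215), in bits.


H(P,Q) = -p*log2(q) - (1-p)*log2(1-q). -0.565*log2(0.215) = 1.252939; -0.435*log2(0.785) = 0.151917. H(P,Q) = 1.252939 + 0.151917 = 1.4049

1.4049 bits


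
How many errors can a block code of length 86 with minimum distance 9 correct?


Correction capability = floor((d-1)/2) = floor((9-1)/2) = 4

4 errors


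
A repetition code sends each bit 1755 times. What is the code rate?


Rate = k/n = 1/1755

1/1755


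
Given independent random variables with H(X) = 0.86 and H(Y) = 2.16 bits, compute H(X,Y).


For independent variables, H(X,Y) = H(X) + H(Y) = 0.86 + 2.16 = 3.02

3.02 bits


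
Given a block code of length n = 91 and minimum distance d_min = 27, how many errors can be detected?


Detection capability = d_min - 1 = 27 - 1 = 26

26 errors


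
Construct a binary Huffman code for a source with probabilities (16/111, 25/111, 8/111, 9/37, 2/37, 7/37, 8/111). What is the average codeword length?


Huffman construction (repeatedly merge the two least-probable nodes; each merge adds 1 bit to every symbol beneath it): 2/37 + 8/111 = 14/111; 8/111 + 14/111 = 22/111; 16/111 + 7/37 = 1/3; 22/111 + 25/111 = 47/111; 9/37 + 1/3 = 64/111; 47/111 + 64/111 = 1. Resulting codeword lengths (in the order the probabilities were given): (3, 2, 4, 2, 4, 3, 3). L_avg = sum(p_i * l_i) = 16/111*3 + 25/111*2 + 8/111*4 + 9/37*2 + 2/37*4 + 7/37*3 + 8/111*3 = 295/111 = 2.6577

2.6577 bits


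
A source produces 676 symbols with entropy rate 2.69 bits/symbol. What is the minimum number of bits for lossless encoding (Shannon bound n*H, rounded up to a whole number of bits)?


Minimum bits >= n * H = 676 * 2.69 = 1818.44, rounded up to a whole number of bits = 1819

1819 bits


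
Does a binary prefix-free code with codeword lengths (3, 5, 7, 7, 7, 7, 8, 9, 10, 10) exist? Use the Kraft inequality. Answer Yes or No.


Kraft sum = sum(2^(-l_i)) = 0.1953, need <= 1. Result: satisfied (a binary prefix-free code with these lengths exists)

Yes


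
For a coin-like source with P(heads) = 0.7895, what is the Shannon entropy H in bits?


H = -p*log2(p) - (1-p)*log2(1-p). -0.7895*log2(0.7895) = 0.269211; -0.2105*log2(0.2105) = 0.473227. H = 0.269211 + 0.473227 = 0.7424

0.7424 bits


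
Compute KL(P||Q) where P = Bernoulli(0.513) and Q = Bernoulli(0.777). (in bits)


KL = p*log2(p/q) + (1-p)*log2((1-p)/(1-q)) = 0.513*log2(0.513/0.777) + 0.487*log2(0.487/0.223) = 0.2415

0.2415 bits


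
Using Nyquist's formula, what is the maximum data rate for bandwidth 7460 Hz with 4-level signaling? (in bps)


Rate = 2 * B * log2(M) = 2 * 7460 * 2.0 = 29840.0

29840.0 bps


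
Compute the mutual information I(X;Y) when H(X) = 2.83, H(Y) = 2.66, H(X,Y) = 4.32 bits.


I(X;Y) = H(X) + H(Y) - H(X,Y) = 2.83 + 2.66 - 4.32 = 1.17

1.17 bits


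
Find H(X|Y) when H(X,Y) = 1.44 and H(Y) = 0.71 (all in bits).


H(X|Y) = H(X,Y) - H(Y) = 1.44 - 0.71 = 0.73

0.73 bits


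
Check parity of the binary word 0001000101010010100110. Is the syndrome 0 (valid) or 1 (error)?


Syndrome = XOR of all bits = 0 XOR 0 XOR 0 XOR 1 XOR 0 XOR 0 XOR 0 XOR 1 XOR 0 XOR 1 XOR 0 XOR 1 XOR 0 XOR 0 XOR 1 XOR 0 XOR 1 XOR 0 XOR 0 XOR 1 XOR 1 XOR 0 = 0

0


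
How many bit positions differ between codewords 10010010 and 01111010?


Count differing positions: ^ ^ ^ . ^ . . . = 4 differences

4


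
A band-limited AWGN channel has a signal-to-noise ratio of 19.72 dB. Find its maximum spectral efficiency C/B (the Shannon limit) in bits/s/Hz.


SNR_linear = 10^(19.72/10) = 93.7562; C/B = log2(1 + SNR_linear) = log2(1 + 93.7562) = 6.5661

6.5661 bits/s/Hz


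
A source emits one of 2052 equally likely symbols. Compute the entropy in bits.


H = log2(n) = log2(2052) = 11.0028

11.0028 bits


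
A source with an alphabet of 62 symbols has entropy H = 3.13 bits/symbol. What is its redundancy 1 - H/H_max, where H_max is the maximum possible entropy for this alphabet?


H_max = log2(K) = log2(62) = 5.9542 bits/symbol. Redundancy = 1 - H/H_max = 1 - 3.13/5.9542 = 1 - 0.5257 = 0.4743

0.4743


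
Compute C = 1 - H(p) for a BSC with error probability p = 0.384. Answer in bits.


H(p) = -p*log2(p) - (1-p)*log2(1-p) = -0.384*log2(0.384) - 0.616*log2(0.616) = 0.530236 + 0.430583 = 0.9608. C = 1 - H(p) = 1 - 0.9608 = 0.0392

0.0392 bits


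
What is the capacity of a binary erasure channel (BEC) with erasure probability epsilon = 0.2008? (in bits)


C = 1 - epsilon = 1 - 0.2008 = 0.7992

0.7992 bits


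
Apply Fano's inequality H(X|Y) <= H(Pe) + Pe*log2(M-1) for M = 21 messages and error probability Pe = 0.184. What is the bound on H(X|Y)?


H(Pe) = -Pe*log2(Pe) - (1-Pe)*log2(1-Pe) = -0.184*log2(0.184) - 0.816*log2(0.816) = 0.449369 + 0.239381 = 0.6887. Pe*log2(M-1) = 0.184*log2(20) = 0.795235. Bound = H(Pe) + Pe*log2(M-1) = 0.449369 + 0.239381 + 0.795235 = 1.484

1.484 bits


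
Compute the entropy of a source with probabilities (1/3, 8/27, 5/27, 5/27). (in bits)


H = -sum(p_i * log2(p_i)). Terms: -(1/3)*log2(1/3) = 0.528321; -(8/27)*log2(8/27) = 0.519967; -(5/27)*log2(5/27) = 0.450548; -(5/27)*log2(5/27) = 0.450548. H = 0.528321 + 0.519967 + 0.450548 + 0.450548 = 1.9494

1.9494 bits


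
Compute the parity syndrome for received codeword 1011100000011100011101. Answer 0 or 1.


Syndrome = XOR of all bits = 1 XOR 0 XOR 1 XOR 1 XOR 1 XOR 0 XOR 0 XOR 0 XOR 0 XOR 0 XOR 0 XOR 1 XOR 1 XOR 1 XOR 0 XOR 0 XOR 0 XOR 1 XOR 1 XOR 1 XOR 0 XOR 1 = 1

1


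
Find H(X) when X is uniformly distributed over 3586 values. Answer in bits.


H = log2(n) = log2(3586) = 11.8082

11.8082 bits


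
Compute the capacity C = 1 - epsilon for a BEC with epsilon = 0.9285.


C = 1 - epsilon = 1 - 0.9285 = 0.0715

0.0715 bits


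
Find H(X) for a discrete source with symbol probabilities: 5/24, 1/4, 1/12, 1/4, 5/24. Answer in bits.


H = -sum(p_i * log2(p_i)). Terms: -(5/24)*log2(5/24) = 0.471466; -(1/4)*log2(1/4) = 0.500000; -(1/12)*log2(1/12) = 0.298747; -(1/4)*log2(1/4) = 0.500000; -(5/24)*log2(5/24) = 0.471466. H = 0.471466 + 0.500000 + 0.298747 + 0.500000 + 0.471466 = 2.2417

2.2417 bits


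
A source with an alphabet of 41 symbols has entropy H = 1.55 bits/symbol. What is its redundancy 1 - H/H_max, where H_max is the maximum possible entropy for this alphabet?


H_max = log2(K) = log2(41) = 5.3576 bits/symbol. Redundancy = 1 - H/H_max = 1 - 1.55/5.3576 = 1 - 0.2893 = 0.7107

0.7107


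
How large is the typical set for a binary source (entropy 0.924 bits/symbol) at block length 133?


log2|A_typical| = nH = 133 * 0.924 = 122.892, so |A_typical| ~ 2^122.892 = 9.867e+36

9.867e+36


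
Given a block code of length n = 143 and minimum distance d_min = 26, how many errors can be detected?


Detection capability = d_min - 1 = 26 - 1 = 25

25 errors


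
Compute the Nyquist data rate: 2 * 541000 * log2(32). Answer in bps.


Rate = 2 * B * log2(M) = 2 * 541000 * 5.0 = 5410000.0

5410000.0 bps


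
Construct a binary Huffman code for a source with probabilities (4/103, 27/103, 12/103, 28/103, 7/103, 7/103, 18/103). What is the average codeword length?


Huffman construction (repeatedly merge the two least-probable nodes; each merge adds 1 bit to every symbol beneath it): 4/103 + 7/103 = 11/103; 7/103 + 11/103 = 18/103; 12/103 + 18/103 = 30/103; 18/103 + 27/103 = 45/103; 28/103 + 30/103 = 58/103; 45/103 + 58/103 = 1. Resulting codeword lengths (in the order the probabilities were given): (4, 2, 3, 2, 4, 3, 3). L_avg = sum(p_i * l_i) = 4/103*4 + 27/103*2 + 12/103*3 + 28/103*2 + 7/103*4 + 7/103*3 + 18/103*3 = 265/103 = 2.5728

2.5728 bits


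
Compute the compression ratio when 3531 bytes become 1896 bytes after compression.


Ratio = original / compressed = 3531 / 1896 = 1.8623

1.8623


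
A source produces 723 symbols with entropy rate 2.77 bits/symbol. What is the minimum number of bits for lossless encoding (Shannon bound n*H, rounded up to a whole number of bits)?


Minimum bits >= n * H = 723 * 2.77 = 2002.71, rounded up to a whole number of bits = 2003

2003 bits


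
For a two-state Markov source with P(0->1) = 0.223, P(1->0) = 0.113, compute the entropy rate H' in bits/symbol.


Stationary distribution: pi_0 = p10/(p01+p10) = 0.3363, pi_1 = 0.6637. Entropy rate H' = pi_0*H(p01) + pi_1*H(p10) = 0.3363*0.7656 + 0.6637*0.5089 = 0.5952

0.5952 bits/symbol


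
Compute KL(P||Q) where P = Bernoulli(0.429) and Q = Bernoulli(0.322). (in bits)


KL = p*log2(p/q) + (1-p)*log2((1-p)/(1-q)) = 0.429*log2(0.429/0.322) + 0.571*log2(0.571/0.678) = 0.0361

0.0361 bits


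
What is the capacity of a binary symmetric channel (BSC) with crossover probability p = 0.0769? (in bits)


H(p) = -p*log2(p) - (1-p)*log2(1-p) = -0.0769*log2(0.0769) - 0.9231*log2(0.9231) = 0.284597 + 0.106564 = 0.3912. C = 1 - H(p) = 1 - 0.3912 = 0.6088

0.6088 bits


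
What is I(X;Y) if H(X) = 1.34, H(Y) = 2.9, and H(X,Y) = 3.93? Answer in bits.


I(X;Y) = H(X) + H(Y) - H(X,Y) = 1.34 + 2.9 - 3.93 = 0.31

0.31 bits


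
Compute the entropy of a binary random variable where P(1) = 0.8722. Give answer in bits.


H = -p*log2(p) - (1-p)*log2(1-p). -0.8722*log2(0.8722) = 0.172058; -0.1278*log2(0.1278) = 0.379316. H = 0.172058 + 0.379316 = 0.5514

0.5514 bits


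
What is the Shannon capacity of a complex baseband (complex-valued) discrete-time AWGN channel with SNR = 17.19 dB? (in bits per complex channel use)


SNR_linear = 10^(17.19/10) = 52.36; C = log2(1 + SNR_linear) = log2(1 + 52.36) = 5.7377

5.7377 bits/channel use


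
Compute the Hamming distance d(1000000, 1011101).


Count differing positions: . . ^ ^ ^ . ^ = 4 differences

4


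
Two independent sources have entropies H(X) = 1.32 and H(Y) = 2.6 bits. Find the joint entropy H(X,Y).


For independent variables, H(X,Y) = H(X) + H(Y) = 1.32 + 2.6 = 3.92

3.92 bits


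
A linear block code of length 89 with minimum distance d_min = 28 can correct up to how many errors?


Correction capability = floor((d-1)/2) = floor((28-1)/2) = 13

13 errors


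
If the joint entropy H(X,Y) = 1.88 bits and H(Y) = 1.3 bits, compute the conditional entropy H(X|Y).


H(X|Y) = H(X,Y) - H(Y) = 1.88 - 1.3 = 0.58

0.58 bits


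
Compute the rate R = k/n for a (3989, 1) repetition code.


Rate = k/n = 1/3989

1/3989


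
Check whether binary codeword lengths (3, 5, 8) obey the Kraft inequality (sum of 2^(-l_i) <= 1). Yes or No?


Kraft sum = sum(2^(-l_i)) = 0.1602, need <= 1. Result: satisfied (a binary prefix-free code with these lengths exists)

Yes


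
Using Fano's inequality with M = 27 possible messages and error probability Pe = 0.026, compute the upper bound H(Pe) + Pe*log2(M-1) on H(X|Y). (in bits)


H(Pe) = -Pe*log2(Pe) - (1-Pe)*log2(1-Pe) = -0.026*log2(0.026) - 0.974*log2(0.974) = 0.136899 + 0.037018 = 0.1739. Pe*log2(M-1) = 0.026*log2(26) = 0.122211. Bound = H(Pe) + Pe*log2(M-1) = 0.136899 + 0.037018 + 0.122211 = 0.2961

0.2961 bits


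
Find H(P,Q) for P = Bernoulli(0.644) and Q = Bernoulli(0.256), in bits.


H(P,Q) = -p*log2(q) - (1-p)*log2(1-q). -0.644*log2(0.256) = 1.265965; -0.356*log2(0.744) = 0.151879. H(P,Q) = 1.265965 + 0.151879 = 1.4178

1.4178 bits


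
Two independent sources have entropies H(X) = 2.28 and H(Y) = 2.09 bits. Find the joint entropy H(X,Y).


For independent variables, H(X,Y) = H(X) + H(Y) = 2.28 + 2.09 = 4.37

4.37 bits


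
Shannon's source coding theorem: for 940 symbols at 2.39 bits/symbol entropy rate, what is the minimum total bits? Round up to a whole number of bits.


Minimum bits >= n * H = 940 * 2.39 = 2246.6, rounded up to a whole number of bits = 2247

2247 bits


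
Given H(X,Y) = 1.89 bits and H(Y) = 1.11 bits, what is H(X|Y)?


H(X|Y) = H(X,Y) - H(Y) = 1.89 - 1.11 = 0.78

0.78 bits


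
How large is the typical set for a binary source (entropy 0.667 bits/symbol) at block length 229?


log2|A_typical| = nH = 229 * 0.667 = 152.743, so |A_typical| ~ 2^152.743 = 9.555e+45

9.555e+45


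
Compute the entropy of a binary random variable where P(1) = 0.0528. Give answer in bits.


H = -p*log2(p) - (1-p)*log2(1-p). -0.0528*log2(0.0528) = 0.224047; -0.9472*log2(0.9472) = 0.074127. H = 0.224047 + 0.074127 = 0.2982

0.2982 bits


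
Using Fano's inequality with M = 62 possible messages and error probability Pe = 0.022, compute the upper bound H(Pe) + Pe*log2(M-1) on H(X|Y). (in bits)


H(Pe) = -Pe*log2(Pe) - (1-Pe)*log2(1-Pe) = -0.022*log2(0.022) - 0.978*log2(0.978) = 0.121140 + 0.031388 = 0.1525. Pe*log2(M-1) = 0.022*log2(61) = 0.130476. Bound = H(Pe) + Pe*log2(M-1) = 0.121140 + 0.031388 + 0.130476 = 0.283

0.283 bits


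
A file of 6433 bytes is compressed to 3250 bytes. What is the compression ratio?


Ratio = original / compressed = 6433 / 3250 = 1.9794

1.9794


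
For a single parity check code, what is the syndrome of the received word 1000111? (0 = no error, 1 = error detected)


Syndrome = XOR of all bits = 1 XOR 0 XOR 0 XOR 0 XOR 1 XOR 1 XOR 1 = 0

0


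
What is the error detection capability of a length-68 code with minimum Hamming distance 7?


Detection capability = d_min - 1 = 7 - 1 = 6

6 errors


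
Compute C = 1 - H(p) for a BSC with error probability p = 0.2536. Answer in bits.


H(p) = -p*log2(p) - (1-p)*log2(1-p) = -0.2536*log2(0.2536) - 0.7464*log2(0.7464) = 0.501969 + 0.314965 = 0.8169. C = 1 - H(p) = 1 - 0.8169 = 0.1831

0.1831 bits


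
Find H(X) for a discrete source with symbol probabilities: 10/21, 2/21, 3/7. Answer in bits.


H = -sum(p_i * log2(p_i)). Terms: -(10/21)*log2(10/21) = 0.509709; -(2/21)*log2(2/21) = 0.323078; -(3/7)*log2(3/7) = 0.523882. H = 0.509709 + 0.323078 + 0.523882 = 1.3567

1.3567 bits


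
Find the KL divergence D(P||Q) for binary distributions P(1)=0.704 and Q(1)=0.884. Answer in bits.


KL = p*log2(p/q) + (1-p)*log2((1-p)/(1-q)) = 0.704*log2(0.704/0.884) + 0.296*log2(0.296/0.116) = 0.1688

0.1688 bits


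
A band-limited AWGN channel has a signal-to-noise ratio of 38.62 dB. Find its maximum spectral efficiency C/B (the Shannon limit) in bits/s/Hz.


SNR_linear = 10^(38.62/10) = 7277.798; C/B = log2(1 + SNR_linear) = log2(1 + 7277.798) = 12.8295

12.8295 bits/s/Hz


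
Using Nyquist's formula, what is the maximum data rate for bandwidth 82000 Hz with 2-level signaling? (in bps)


Rate = 2 * B * log2(M) = 2 * 82000 * 1.0 = 164000.0

164000.0 bps


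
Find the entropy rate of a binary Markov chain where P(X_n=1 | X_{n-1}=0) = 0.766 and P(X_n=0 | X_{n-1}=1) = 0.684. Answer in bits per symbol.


Stationary distribution: pi_0 = p10/(p01+p10) = 0.4717, pi_1 = 0.5283. Entropy rate H' = pi_0*H(p01) + pi_1*H(p10) = 0.4717*0.7849 + 0.5283*0.9 = 0.8457

0.8457 bits/symbol


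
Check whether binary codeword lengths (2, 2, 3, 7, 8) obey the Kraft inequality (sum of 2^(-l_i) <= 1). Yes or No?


Kraft sum = sum(2^(-l_i)) = 0.6367, need <= 1. Result: satisfied (a binary prefix-free code with these lengths exists)

Yes


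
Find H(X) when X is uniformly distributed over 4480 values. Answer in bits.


H = log2(n) = log2(4480) = 12.1293

12.1293 bits


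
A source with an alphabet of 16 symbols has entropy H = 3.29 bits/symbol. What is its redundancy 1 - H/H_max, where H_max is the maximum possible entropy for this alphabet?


H_max = log2(K) = log2(16) = 4.0 bits/symbol. Redundancy = 1 - H/H_max = 1 - 3.29/4.0 = 1 - 0.8225 = 0.1775

0.1775


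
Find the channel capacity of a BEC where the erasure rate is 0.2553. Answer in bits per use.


C = 1 - epsilon = 1 - 0.2553 = 0.7447

0.7447 bits


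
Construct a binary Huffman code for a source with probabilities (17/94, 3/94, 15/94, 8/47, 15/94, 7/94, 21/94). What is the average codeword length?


Huffman construction (repeatedly merge the two least-probable nodes; each merge adds 1 bit to every symbol beneath it): 3/94 + 7/94 = 5/47; 5/47 + 15/94 = 25/94; 15/94 + 8/47 = 31/94; 17/94 + 21/94 = 19/47; 25/94 + 31/94 = 28/47; 19/47 + 28/47 = 1. Resulting codeword lengths (in the order the probabilities were given): (2, 4, 3, 3, 3, 4, 2). L_avg = sum(p_i * l_i) = 17/94*2 + 3/94*4 + 15/94*3 + 8/47*3 + 15/94*3 + 7/94*4 + 21/94*2 = 127/47 = 2.7021

2.7021 bits


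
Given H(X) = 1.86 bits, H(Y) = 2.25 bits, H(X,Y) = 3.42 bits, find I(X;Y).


I(X;Y) = H(X) + H(Y) - H(X,Y) = 1.86 + 2.25 - 3.42 = 0.69

0.69 bits


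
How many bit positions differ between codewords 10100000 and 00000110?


Count differing positions: ^ . ^ . . ^ ^ . = 4 differences

4


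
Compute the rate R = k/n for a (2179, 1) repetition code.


Rate = k/n = 1/2179

1/2179


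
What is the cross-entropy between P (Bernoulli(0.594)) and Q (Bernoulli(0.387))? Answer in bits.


H(P,Q) = -p*log2(q) - (1-p)*log2(1-q). -0.594*log2(0.387) = 0.813539; -0.406*log2(0.613) = 0.286653. H(P,Q) = 0.813539 + 0.286653 = 1.1002

1.1002 bits


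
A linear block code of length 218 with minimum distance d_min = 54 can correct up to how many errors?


Correction capability = floor((d-1)/2) = floor((54-1)/2) = 26

26 errors


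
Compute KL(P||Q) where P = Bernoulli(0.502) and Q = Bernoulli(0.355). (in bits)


KL = p*log2(p/q) + (1-p)*log2((1-p)/(1-q)) = 0.502*log2(0.502/0.355) + 0.498*log2(0.498/0.645) = 0.0651

0.0651 bits


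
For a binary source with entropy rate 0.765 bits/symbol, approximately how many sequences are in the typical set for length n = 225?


log2|A_typical| = nH = 225 * 0.765 = 172.125, so |A_typical| ~ 2^172.125 = 6.528e+51

6.528e+51


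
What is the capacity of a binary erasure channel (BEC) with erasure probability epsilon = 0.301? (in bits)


C = 1 - epsilon = 1 - 0.301 = 0.699

0.699 bits


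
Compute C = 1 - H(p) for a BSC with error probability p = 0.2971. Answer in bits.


H(p) = -p*log2(p) - (1-p)*log2(1-p) = -0.2971*log2(0.2971) - 0.7029*log2(0.7029) = 0.520216 + 0.357501 = 0.8777. C = 1 - H(p) = 1 - 0.8777 = 0.1223

0.1223 bits


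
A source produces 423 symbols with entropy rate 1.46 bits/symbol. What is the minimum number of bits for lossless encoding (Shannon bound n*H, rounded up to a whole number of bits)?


Minimum bits >= n * H = 423 * 1.46 = 617.58, rounded up to a whole number of bits = 618

618 bits


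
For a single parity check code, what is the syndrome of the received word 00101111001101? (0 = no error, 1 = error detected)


Syndrome = XOR of all bits = 0 XOR 0 XOR 1 XOR 0 XOR 1 XOR 1 XOR 1 XOR 1 XOR 0 XOR 0 XOR 1 XOR 1 XOR 0 XOR 1 = 0

0


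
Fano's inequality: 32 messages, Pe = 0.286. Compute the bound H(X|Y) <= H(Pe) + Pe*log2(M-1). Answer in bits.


H(Pe) = -Pe*log2(Pe) - (1-Pe)*log2(1-Pe) = -0.286*log2(0.286) - 0.714*log2(0.714) = 0.516491 + 0.347007 = 0.8635. Pe*log2(M-1) = 0.286*log2(31) = 1.416900. Bound = H(Pe) + Pe*log2(M-1) = 0.516491 + 0.347007 + 1.416900 = 2.2804

2.2804 bits


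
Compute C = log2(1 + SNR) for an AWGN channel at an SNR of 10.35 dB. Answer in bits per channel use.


SNR_linear = 10^(10.35/10) = 10.8393; C = log2(1 + SNR_linear) = log2(1 + 10.8393) = 3.5655

3.5655 bits/channel use


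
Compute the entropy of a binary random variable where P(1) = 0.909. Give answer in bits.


H = -p*log2(p) - (1-p)*log2(1-p). -0.909*log2(0.909) = 0.125122; -0.091*log2(0.091) = 0.314677. H = 0.125122 + 0.314677 = 0.4398

0.4398 bits


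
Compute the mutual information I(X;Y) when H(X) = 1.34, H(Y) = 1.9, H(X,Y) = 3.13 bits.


I(X;Y) = H(X) + H(Y) - H(X,Y) = 1.34 + 1.9 - 3.13 = 0.11

0.11 bits


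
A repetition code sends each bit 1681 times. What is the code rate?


Rate = k/n = 1/1681

1/1681


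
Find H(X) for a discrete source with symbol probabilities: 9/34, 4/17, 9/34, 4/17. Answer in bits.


H = -sum(p_i * log2(p_i)). Terms: -(9/34)*log2(9/34) = 0.507584; -(4/17)*log2(4/17) = 0.491168; -(9/34)*log2(9/34) = 0.507584; -(4/17)*log2(4/17) = 0.491168. H = 0.507584 + 0.491168 + 0.507584 + 0.491168 = 1.9975

1.9975 bits


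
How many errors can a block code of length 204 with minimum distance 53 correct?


Correction capability = floor((d-1)/2) = floor((53-1)/2) = 26

26 errors


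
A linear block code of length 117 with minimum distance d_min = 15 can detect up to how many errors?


Detection capability = d_min - 1 = 15 - 1 = 14

14 errors


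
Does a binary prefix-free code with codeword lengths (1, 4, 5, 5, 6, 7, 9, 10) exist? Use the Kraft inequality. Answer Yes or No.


Kraft sum = sum(2^(-l_i)) = 0.6514, need <= 1. Result: satisfied (a binary prefix-free code with these lengths exists)

Yes


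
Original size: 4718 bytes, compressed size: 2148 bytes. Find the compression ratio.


Ratio = original / compressed = 4718 / 2148 = 2.1965

2.1965


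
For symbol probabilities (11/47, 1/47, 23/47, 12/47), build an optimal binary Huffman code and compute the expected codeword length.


Huffman construction (repeatedly merge the two least-probable nodes; each merge adds 1 bit to every symbol beneath it): 1/47 + 11/47 = 12/47; 12/47 + 12/47 = 24/47; 23/47 + 24/47 = 1. Resulting codeword lengths (in the order the probabilities were given): (3, 3, 1, 2). L_avg = sum(p_i * l_i) = 11/47*3 + 1/47*3 + 23/47*1 + 12/47*2 = 83/47 = 1.766

1.766 bits


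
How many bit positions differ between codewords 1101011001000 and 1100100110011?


Count differing positions: . . . ^ ^ ^ ^ ^ ^ ^ . ^ ^ = 9 differences

9


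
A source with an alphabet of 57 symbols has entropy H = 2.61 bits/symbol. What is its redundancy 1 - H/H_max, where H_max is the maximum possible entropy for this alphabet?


H_max = log2(K) = log2(57) = 5.8329 bits/symbol. Redundancy = 1 - H/H_max = 1 - 2.61/5.8329 = 1 - 0.4475 = 0.5525

0.5525


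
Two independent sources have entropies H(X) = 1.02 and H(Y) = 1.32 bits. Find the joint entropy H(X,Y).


For independent variables, H(X,Y) = H(X) + H(Y) = 1.02 + 1.32 = 2.34

2.34 bits


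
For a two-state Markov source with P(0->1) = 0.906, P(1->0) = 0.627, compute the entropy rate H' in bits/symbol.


Stationary distribution: pi_0 = p10/(p01+p10) = 0.409, pi_1 = 0.591. Entropy rate H' = pi_0*H(p01) + pi_1*H(p10) = 0.409*0.4497 + 0.591*0.9529 = 0.7471

0.7471 bits/symbol


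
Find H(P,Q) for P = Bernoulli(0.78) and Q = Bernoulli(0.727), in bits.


H(P,Q) = -p*log2(q) - (1-p)*log2(1-q). -0.78*log2(0.727) = 0.358779; -0.22*log2(0.273) = 0.412066. H(P,Q) = 0.358779 + 0.412066 = 0.7708

0.7708 bits


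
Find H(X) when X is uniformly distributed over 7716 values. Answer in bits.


H = log2(n) = log2(7716) = 12.9136

12.9136 bits


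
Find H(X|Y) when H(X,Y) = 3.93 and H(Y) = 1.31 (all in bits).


H(X|Y) = H(X,Y) - H(Y) = 3.93 - 1.31 = 2.62

2.62 bits


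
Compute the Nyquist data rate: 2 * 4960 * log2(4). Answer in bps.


Rate = 2 * B * log2(M) = 2 * 4960 * 2.0 = 19840.0

19840.0 bps


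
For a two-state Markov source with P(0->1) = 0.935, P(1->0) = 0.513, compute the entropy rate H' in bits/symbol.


Stationary distribution: pi_0 = p10/(p01+p10) = 0.3543, pi_1 = 0.6457. Entropy rate H' = pi_0*H(p01) + pi_1*H(p10) = 0.3543*0.347 + 0.6457*0.9995 = 0.7683

0.7683 bits/symbol


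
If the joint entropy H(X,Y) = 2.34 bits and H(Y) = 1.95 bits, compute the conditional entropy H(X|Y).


H(X|Y) = H(X,Y) - H(Y) = 2.34 - 1.95 = 0.39

0.39 bits


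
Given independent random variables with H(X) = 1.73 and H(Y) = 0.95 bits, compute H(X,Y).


For independent variables, H(X,Y) = H(X) + H(Y) = 1.73 + 0.95 = 2.68

2.68 bits


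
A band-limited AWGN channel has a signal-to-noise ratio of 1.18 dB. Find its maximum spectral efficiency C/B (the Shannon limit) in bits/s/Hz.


SNR_linear = 10^(1.18/10) = 1.3122; C/B = log2(1 + SNR_linear) = log2(1 + 1.3122) = 1.2093

1.2093 bits/s/Hz


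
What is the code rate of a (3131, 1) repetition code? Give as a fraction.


Rate = k/n = 1/3131

1/3131


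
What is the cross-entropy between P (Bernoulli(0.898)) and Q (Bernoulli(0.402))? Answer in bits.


H(P,Q) = -p*log2(q) - (1-p)*log2(1-q). -0.898*log2(0.402) = 1.180630; -0.102*log2(0.598) = 0.075662. H(P,Q) = 1.180630 + 0.075662 = 1.2563

1.2563 bits


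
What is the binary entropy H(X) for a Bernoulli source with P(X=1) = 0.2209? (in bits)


H = -p*log2(p) - (1-p)*log2(1-p). -0.2209*log2(0.2209) = 0.481238; -0.7791*log2(0.7791) = 0.280569. H = 0.481238 + 0.280569 = 0.7618

0.7618 bits


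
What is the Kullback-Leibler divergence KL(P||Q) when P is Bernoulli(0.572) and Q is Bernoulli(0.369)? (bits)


KL = p*log2(p/q) + (1-p)*log2((1-p)/(1-q)) = 0.572*log2(0.572/0.369) + 0.428*log2(0.428/0.631) = 0.122

0.122 bits


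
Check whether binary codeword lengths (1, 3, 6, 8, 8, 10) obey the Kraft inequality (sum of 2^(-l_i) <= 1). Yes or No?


Kraft sum = sum(2^(-l_i)) = 0.6494, need <= 1. Result: satisfied (a binary prefix-free code with these lengths exists)

Yes


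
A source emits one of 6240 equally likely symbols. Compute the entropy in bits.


H = log2(n) = log2(6240) = 12.6073

12.6073 bits


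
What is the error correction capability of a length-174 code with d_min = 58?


Correction capability = floor((d-1)/2) = floor((58-1)/2) = 28

28 errors


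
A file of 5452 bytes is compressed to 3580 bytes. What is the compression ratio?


Ratio = original / compressed = 5452 / 3580 = 1.5229

1.5229


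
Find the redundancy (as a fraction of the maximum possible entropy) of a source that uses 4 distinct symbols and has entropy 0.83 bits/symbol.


H_max = log2(K) = log2(4) = 2.0 bits/symbol. Redundancy = 1 - H/H_max = 1 - 0.83/2.0 = 1 - 0.415 = 0.585

0.585


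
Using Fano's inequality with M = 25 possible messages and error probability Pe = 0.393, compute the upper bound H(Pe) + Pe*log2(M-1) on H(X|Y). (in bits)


H(Pe) = -Pe*log2(Pe) - (1-Pe)*log2(1-Pe) = -0.393*log2(0.393) - 0.607*log2(0.607) = 0.529528 + 0.437181 = 0.9667. Pe*log2(M-1) = 0.393*log2(24) = 1.801890. Bound = H(Pe) + Pe*log2(M-1) = 0.529528 + 0.437181 + 1.801890 = 2.7686

2.7686 bits
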